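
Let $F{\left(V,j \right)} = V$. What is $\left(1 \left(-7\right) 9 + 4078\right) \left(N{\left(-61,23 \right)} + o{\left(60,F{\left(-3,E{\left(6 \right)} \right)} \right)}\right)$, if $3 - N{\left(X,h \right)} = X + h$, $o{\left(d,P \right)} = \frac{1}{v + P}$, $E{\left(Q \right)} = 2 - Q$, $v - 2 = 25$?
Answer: $\frac{3954775}{24} \approx 1.6478 \cdot 10^{5}$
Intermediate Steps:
$v = 27$ ($v = 2 + 25 = 27$)
$o{\left(d,P \right)} = \frac{1}{27 + P}$
$N{\left(X,h \right)} = 3 - X - h$ ($N{\left(X,h \right)} = 3 - \left(X + h\right) = 3 - X - h$)
$\left(1 \left(-7\right) 9 + 4078\right) \left(N{\left(-61,23 \right)} + o{\left(60,F{\left(-3,E{\left(6 \right)} \right)} \right)}\right) = \left(1 \left(-7\right) 9 + 4078\right) \left(\left(3 - -61 - 23\right) + \frac{1}{27 - 3}\right) = \left(\left(-7\right) 9 + 4078\right) \left(\left(3 + 61 - 23\right) + \frac{1}{24}\right) = \left(-63 + 4078\right) \left(41 + \frac{1}{24}\right) = 4015 \cdot \frac{985}{24} = \frac{3954775}{24}$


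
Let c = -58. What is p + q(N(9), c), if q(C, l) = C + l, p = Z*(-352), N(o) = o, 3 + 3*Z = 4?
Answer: -499/3 ≈ -166.33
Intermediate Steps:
Z = 1/3 (Z = -1 + (1/3)*4 = -1 + 4/3 = 1/3 ≈ 0.33333)
p = -352/3 (p = (1/3)*(-352) = -352/3 ≈ -117.33)
p + q(N(9), c) = -352/3 + (9 - 58) = -352/3 - 49 = -499/3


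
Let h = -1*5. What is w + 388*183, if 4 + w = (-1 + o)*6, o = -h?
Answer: 71024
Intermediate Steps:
h = -5
o = 5 (o = -1*(-5) = 5)
w = 20 (w = -4 + (-1 + 5)*6 = -4 + 4*6 = -4 + 24 = 20)
w + 388*183 = 20 + 388*183 = 20 + 71004 = 71024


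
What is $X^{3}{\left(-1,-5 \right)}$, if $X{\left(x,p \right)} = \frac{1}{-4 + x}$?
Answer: $- \frac{1}{125} \approx -0.008$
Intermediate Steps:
$X^{3}{\left(-1,-5 \right)} = \left(\frac{1}{-4 - 1}\right)^{3} = \left(\frac{1}{-5}\right)^{3} = \left(- \frac{1}{5}\right)^{3} = - \frac{1}{125}$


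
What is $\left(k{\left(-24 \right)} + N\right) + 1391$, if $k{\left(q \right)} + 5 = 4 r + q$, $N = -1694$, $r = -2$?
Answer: $-340$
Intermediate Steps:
$k{\left(q \right)} = -13 + q$ ($k{\left(q \right)} = -5 + \left(4 \left(-2\right) + q\right) = -5 + \left(-8 + q\right) = -13 + q$)
$\left(k{\left(-24 \right)} + N\right) + 1391 = \left(\left(-13 - 24\right) - 1694\right) + 1391 = \left(-37 - 1694\right) + 1391 = -1731 + 1391 = -340$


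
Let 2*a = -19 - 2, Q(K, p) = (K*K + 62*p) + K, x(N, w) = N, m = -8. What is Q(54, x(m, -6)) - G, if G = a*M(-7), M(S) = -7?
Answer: 4801/2 ≈ 2400.5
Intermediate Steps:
Q(K, p) = K + K² + 62*p (Q(K, p) = (K² + 62*p) + K = K + K² + 62*p)
a = -21/2 (a = (-19 - 2)/2 = (½)*(-21) = -21/2 ≈ -10.500)
G = 147/2 (G = -21/2*(-7) = 147/2 ≈ 73.500)
Q(54, x(m, -6)) - G = (54 + 54² + 62*(-8)) - 1*147/2 = (54 + 2916 - 496) - 147/2 = 2474 - 147/2 = 4801/2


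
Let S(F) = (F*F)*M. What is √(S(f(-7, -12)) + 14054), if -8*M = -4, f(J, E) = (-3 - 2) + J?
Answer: √14126 ≈ 118.85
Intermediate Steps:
f(J, E) = -5 + J
M = ½ (M = -⅛*(-4) = ½ ≈ 0.50000)
S(F) = F²/2 (S(F) = (F*F)*(½) = F²*(½) = F²/2)
√(S(f(-7, -12)) + 14054) = √((-5 - 7)²/2 + 14054) = √((½)*(-12)² + 14054) = √((½)*144 + 14054) = √(72 + 14054) = √14126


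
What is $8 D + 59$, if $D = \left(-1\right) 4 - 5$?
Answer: $-13$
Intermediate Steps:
$D = -9$ ($D = -4 - 5 = -9$)
$8 D + 59 = 8 \left(-9\right) + 59 = -72 + 59 = -13$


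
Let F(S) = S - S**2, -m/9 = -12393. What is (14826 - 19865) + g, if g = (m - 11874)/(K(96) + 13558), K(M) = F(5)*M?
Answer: -58544219/11638 ≈ -5030.4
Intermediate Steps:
m = 111537 (m = -9*(-12393) = 111537)
K(M) = -20*M (K(M) = (5*(1 - 1*5))*M = (5*(1 - 5))*M = (5*(-4))*M = -20*M)
g = 99663/11638 (g = (111537 - 11874)/(-20*96 + 13558) = 99663/(-1920 + 13558) = 99663/11638 ≈ 8.5636)
(14826 - 19865) + g = (14826 - 19865) + 99663/11638 = -5039 + 99663/11638 = -58544219/11638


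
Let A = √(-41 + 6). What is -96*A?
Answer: -96*I*√35 ≈ -567.94*I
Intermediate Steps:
A = I*√35 (A = √(-35) = I*√35 ≈ 5.9161*I)
-96*A = -96*I*√35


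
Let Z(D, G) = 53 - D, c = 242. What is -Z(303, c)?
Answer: 250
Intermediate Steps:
-Z(303, c) = -(53 - 1*303) = -(53 - 303) = -1*(-250) = 250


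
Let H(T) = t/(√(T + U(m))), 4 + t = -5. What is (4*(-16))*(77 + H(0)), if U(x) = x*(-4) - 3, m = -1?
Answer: -4352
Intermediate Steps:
U(x) = -3 - 4*x (U(x) = -4*x - 3 = -3 - 4*x)
t = -9 (t = -4 - 5 = -9)
H(T) = -9/√(1 + T) (H(T) = -9/√(T + (-3 - 4*(-1))) = -9/√(T + (-3 + 4)) = -9/√(T + 1) = -9/√(1 + T))
(4*(-16))*(77 + H(0)) = (4*(-16))*(77 - 9/√(1 + 0)) = -64*(77 - 9/√1) = -64*(77 - 9*1) = -64*(77 - 9) = -64*68 = -4352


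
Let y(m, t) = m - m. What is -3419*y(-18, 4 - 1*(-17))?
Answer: 0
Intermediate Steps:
y(m, t) = 0
-3419*y(-18, 4 - 1*(-17)) = -3419*0 = 0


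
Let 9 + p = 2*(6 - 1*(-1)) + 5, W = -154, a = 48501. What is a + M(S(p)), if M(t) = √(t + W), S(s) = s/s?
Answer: 48501 + 3*I*√17 ≈ 48501.0 + 12.369*I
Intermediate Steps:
p = 10 (p = -9 + (2*(6 - 1*(-1)) + 5) = -9 + (2*(6 + 1) + 5) = -9 + (2*7 + 5) = -9 + (14 + 5) = -9 + 19 = 10)
S(s) = 1
M(t) = √(-154 + t) (M(t) = √(t - 154) = √(-154 + t))
a + M(S(p)) = 48501 + √(-154 + 1) = 48501 + √(-153) = 48501 + 3*I*√17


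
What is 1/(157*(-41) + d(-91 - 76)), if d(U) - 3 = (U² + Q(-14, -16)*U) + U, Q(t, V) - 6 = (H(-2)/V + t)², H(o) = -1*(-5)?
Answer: -256/3564431 ≈ -7.1821e-5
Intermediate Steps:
H(o) = 5
Q(t, V) = 6 + (t + 5/V)² (Q(t, V) = 6 + (5/V + t)² = 6 + (t + 5/V)²)
d(U) = 3 + U² + 54233*U/256 (d(U) = 3 + ((U² + (6 + (5 - 16*(-14))²/(-16)²)*U) + U) = 3 + ((U² + (6 + (5 + 224)²/256)*U) + U) = 3 + ((U² + (6 + (1/256)*229²)*U) + U) = 3 + ((U² + (6 + (1/256)*52441)*U) + U) = 3 + ((U² + (6 + 52441/256)*U) + U) = 3 + ((U² + 53977*U/256) + U) = 3 + (U² + 54233*U/256) = 3 + U² + 54233*U/256)
1/(157*(-41) + d(-91 - 76)) = 1/(157*(-41) + (3 + (-91 - 76)² + 54233*(-91 - 76)/256)) = 1/(-6437 + (3 + (-167)² + (54233/256)*(-167))) = 1/(-6437 + (3 + 27889 - 9056911/256)) = 1/(-6437 - 1916559/256) = 1/(-3564431/256) = -256/3564431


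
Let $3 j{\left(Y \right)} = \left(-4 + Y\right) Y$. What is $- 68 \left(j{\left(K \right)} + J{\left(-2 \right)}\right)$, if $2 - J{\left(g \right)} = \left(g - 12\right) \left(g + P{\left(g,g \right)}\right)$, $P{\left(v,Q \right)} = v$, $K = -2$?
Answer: $3400$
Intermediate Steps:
$j{\left(Y \right)} = \frac{Y \left(-4 + Y\right)}{3}$ ($j{\left(Y \right)} = \frac{\left(-4 + Y\right) Y}{3} = \frac{Y \left(-4 + Y\right)}{3}$)
$J{\left(g \right)} = 2 - 2 g \left(-12 + g\right)$ ($J{\left(g \right)} = 2 - \left(g - 12\right) \left(g + g\right) = 2 - \left(-12 + g\right) 2 g = 2 - 2 g \left(-12 + g\right)$)
$- 68 \left(j{\left(K \right)} + J{\left(-2 \right)}\right) = - 68 \left(\frac{1}{3} \left(-2\right) \left(-4 - 2\right) + \left(2 - 2 \left(-2\right)^{2} + 24 \left(-2\right)\right)\right) = - 68 \left(\frac{1}{3} \left(-2\right) \left(-6\right) - 54\right) = - 68 \left(4 - 54\right) = \left(-68\right) \left(-50\right) = 3400$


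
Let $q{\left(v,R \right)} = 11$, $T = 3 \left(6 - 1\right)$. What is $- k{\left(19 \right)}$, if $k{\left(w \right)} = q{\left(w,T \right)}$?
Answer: $-11$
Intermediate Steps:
$T = 15$ ($T = 3 \cdot 5 = 15$)
$k{\left(w \right)} = 11$
$- k{\left(19 \right)} = \left(-1\right) 11 = -11$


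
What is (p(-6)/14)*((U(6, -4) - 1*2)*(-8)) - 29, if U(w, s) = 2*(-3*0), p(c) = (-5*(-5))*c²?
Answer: 6997/7 ≈ 999.57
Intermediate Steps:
p(c) = 25*c²
U(w, s) = 0 (U(w, s) = 2*0 = 0)
(p(-6)/14)*((U(6, -4) - 1*2)*(-8)) - 29 = ((25*(-6)²)/14)*((0 - 1*2)*(-8)) - 29 = ((25*36)*(1/14))*((0 - 2)*(-8)) - 29 = (900*(1/14))*(-2*(-8)) - 29 = (450/7)*16 - 29 = 7200/7 - 29 = 6997/7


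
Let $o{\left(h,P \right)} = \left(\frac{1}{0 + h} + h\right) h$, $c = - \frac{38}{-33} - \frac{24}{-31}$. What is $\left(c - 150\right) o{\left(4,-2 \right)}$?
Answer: $- \frac{2575160}{1023} \approx -2517.3$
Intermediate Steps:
$c = \frac{1970}{1023}$ ($c = \left(-38\right) \left(- \frac{1}{33}\right) - - \frac{24}{31} = \frac{38}{33} + \frac{24}{31} = \frac{1970}{1023} \approx 1.9257$)
$o{\left(h,P \right)} = h \left(h + \frac{1}{h}\right)$ ($o{\left(h,P \right)} = \left(\frac{1}{h} + h\right) h = \left(h + \frac{1}{h}\right) h = h \left(h + \frac{1}{h}\right)$)
$\left(c - 150\right) o{\left(4,-2 \right)} = \left(\frac{1970}{1023} - 150\right) \left(1 + 4^{2}\right) = - \frac{151480 \left(1 + 16\right)}{1023} = \left(- \frac{151480}{1023}\right) 17 = - \frac{2575160}{1023}$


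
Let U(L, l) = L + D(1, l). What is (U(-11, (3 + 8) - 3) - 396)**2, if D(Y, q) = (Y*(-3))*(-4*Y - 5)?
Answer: 144400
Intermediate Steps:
D(Y, q) = -3*Y*(-5 - 4*Y) (D(Y, q) = (-3*Y)*(-5 - 4*Y) = -3*Y*(-5 - 4*Y))
U(L, l) = 27 + L (U(L, l) = L + 3*1*(5 + 4*1) = L + 3*1*(5 + 4) = L + 3*1*9 = L + 27 = 27 + L)
(U(-11, (3 + 8) - 3) - 396)**2 = ((27 - 11) - 396)**2 = (16 - 396)**2 = (-380)**2 = 144400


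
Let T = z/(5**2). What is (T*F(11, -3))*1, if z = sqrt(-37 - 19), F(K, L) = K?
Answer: 22*I*sqrt(14)/25 ≈ 3.2927*I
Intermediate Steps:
z = 2*I*sqrt(14) (z = sqrt(-56) = 2*I*sqrt(14) ≈ 7.4833*I)
T = 2*I*sqrt(14)/25 (T = (2*I*sqrt(14))/(5**2) = (2*I*sqrt(14))/25 = (2*I*sqrt(14))*(1/25) = 2*I*sqrt(14)/25 ≈ 0.29933*I)
(T*F(11, -3))*1 = ((2*I*sqrt(14)/25)*11)*1 = (22*I*sqrt(14)/25)*1 = 22*I*sqrt(14)/25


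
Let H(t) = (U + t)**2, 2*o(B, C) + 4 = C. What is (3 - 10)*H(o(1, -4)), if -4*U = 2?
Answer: -567/4 ≈ -141.75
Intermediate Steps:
U = -1/2 (U = -1/4*2 = -1/2 ≈ -0.50000)
o(B, C) = -2 + C/2
H(t) = (-1/2 + t)**2
(3 - 10)*H(o(1, -4)) = (3 - 10)*((-1 + 2*(-2 + (1/2)*(-4)))**2/4) = -7*(-1 + 2*(-2 - 2))**2/4 = -7*(-1 + 2*(-4))**2/4 = -7*(-1 - 8)**2/4 = -7*(-9)**2/4 = -7*81/4 = -567/4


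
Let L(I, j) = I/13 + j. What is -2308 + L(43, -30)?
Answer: -30351/13 ≈ -2334.7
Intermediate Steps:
L(I, j) = j + I/13 (L(I, j) = I/13 + j = j + I/13)
-2308 + L(43, -30) = -2308 + (-30 + (1/13)*43) = -2308 + (-30 + 43/13) = -2308 - 347/13 = -30351/13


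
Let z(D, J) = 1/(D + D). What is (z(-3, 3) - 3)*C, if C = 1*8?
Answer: -76/3 ≈ -25.333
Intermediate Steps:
z(D, J) = 1/(2*D)
C = 8
(z(-3, 3) - 3)*C = ((½)/(-3) - 3)*8 = ((½)*(-⅓) - 3)*8 = (-⅙ - 3)*8 = -19/6*8 = -76/3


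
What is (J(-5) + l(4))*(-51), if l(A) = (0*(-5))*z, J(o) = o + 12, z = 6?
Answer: -357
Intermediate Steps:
J(o) = 12 + o
l(A) = 0 (l(A) = (0*(-5))*6 = 0*6 = 0)
(J(-5) + l(4))*(-51) = ((12 - 5) + 0)*(-51) = (7 + 0)*(-51) = 7*(-51) = -357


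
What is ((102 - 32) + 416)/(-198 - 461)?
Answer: -486/659 ≈ -0.73748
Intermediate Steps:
((102 - 32) + 416)/(-198 - 461) = (70 + 416)/(-659) = 486*(-1/659) = -486/659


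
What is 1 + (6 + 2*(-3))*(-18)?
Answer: 1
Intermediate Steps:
1 + (6 + 2*(-3))*(-18) = 1 + (6 - 6)*(-18) = 1 + 0*(-18) = 1 + 0 = 1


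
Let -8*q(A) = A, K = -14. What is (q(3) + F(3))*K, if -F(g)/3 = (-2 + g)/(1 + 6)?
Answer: 45/4 ≈ 11.250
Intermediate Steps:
q(A) = -A/8
F(g) = 6/7 - 3*g/7 (F(g) = -3*(-2 + g)/(1 + 6) = -3*(-2 + g)/7 = -3*(-2/7 + g/7) = 6/7 - 3*g/7)
(q(3) + F(3))*K = (-⅛*3 + (6/7 - 3/7*3))*(-14) = (-3/8 + (6/7 - 9/7))*(-14) = (-3/8 - 3/7)*(-14) = -45/56*(-14) = 45/4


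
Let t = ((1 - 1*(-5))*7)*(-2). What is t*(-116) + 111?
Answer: 9855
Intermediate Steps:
t = -84 (t = ((1 + 5)*7)*(-2) = (6*7)*(-2) = 42*(-2) = -84)
t*(-116) + 111 = -84*(-116) + 111 = 9744 + 111 = 9855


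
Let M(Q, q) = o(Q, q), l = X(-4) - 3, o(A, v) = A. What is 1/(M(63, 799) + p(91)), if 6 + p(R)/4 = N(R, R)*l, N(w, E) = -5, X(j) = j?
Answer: 1/179 ≈ 0.0055866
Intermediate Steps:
l = -7 (l = -4 - 3 = -7)
M(Q, q) = Q
p(R) = 116 (p(R) = -24 + 4*(-5*(-7)) = -24 + 4*35 = -24 + 140 = 116)
1/(M(63, 799) + p(91)) = 1/(63 + 116) = 1/179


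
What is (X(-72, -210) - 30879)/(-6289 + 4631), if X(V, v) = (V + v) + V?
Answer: 31233/1658 ≈ 18.838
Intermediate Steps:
X(V, v) = v + 2*V
(X(-72, -210) - 30879)/(-6289 + 4631) = ((-210 + 2*(-72)) - 30879)/(-6289 + 4631) = ((-210 - 144) - 30879)/(-1658) = (-354 - 30879)*(-1/1658) = -31233*(-1/1658) = 31233/1658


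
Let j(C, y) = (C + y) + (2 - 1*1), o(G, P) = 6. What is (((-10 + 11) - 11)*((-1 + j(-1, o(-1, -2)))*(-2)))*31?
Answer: 3100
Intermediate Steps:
j(C, y) = 1 + C + y (j(C, y) = (C + y) + (2 - 1) = (C + y) + 1 = 1 + C + y)
(((-10 + 11) - 11)*((-1 + j(-1, o(-1, -2)))*(-2)))*31 = (((-10 + 11) - 11)*((-1 + (1 - 1 + 6))*(-2)))*31 = ((1 - 11)*((-1 + 6)*(-2)))*31 = -50*(-2)*31 = -10*(-10)*31 = 100*31 = 3100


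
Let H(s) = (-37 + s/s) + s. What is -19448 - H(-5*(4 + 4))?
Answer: -19372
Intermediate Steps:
H(s) = -36 + s (H(s) = (-37 + 1) + s = -36 + s)
-19448 - H(-5*(4 + 4)) = -19448 - (-36 - 5*(4 + 4)) = -19448 - (-36 - 5*8) = -19448 - (-36 - 40) = -19448 - 1*(-76) = -19448 + 76 = -19372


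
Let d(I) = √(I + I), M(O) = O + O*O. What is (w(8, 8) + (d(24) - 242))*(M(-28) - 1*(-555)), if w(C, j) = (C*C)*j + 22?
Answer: 382812 + 5244*√3 ≈ 3.9190e+5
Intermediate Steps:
M(O) = O + O²
w(C, j) = 22 + j*C² (w(C, j) = C²*j + 22 = j*C² + 22 = 22 + j*C²)
d(I) = √2*√I (d(I) = √(2*I) = √2*√I)
(w(8, 8) + (d(24) - 242))*(M(-28) - 1*(-555)) = ((22 + 8*8²) + (√2*√24 - 242))*(-28*(1 - 28) - 1*(-555)) = ((22 + 8*64) + (√2*(2*√6) - 242))*(-28*(-27) + 555) = ((22 + 512) + (4*√3 - 242))*(756 + 555) = (534 + (-242 + 4*√3))*1311 = (292 + 4*√3)*1311 = 382812 + 5244*√3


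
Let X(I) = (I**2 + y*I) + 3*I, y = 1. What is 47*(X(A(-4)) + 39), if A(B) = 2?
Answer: 2397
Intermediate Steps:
X(I) = I**2 + 4*I (X(I) = (I**2 + 1*I) + 3*I = (I**2 + I) + 3*I = (I + I**2) + 3*I = I**2 + 4*I)
47*(X(A(-4)) + 39) = 47*(2*(4 + 2) + 39) = 47*(2*6 + 39) = 47*(12 + 39) = 47*51 = 2397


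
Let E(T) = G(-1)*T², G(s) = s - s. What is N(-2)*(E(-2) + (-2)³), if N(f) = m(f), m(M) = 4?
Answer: -32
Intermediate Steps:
G(s) = 0
N(f) = 4
E(T) = 0 (E(T) = 0*T² = 0)
N(-2)*(E(-2) + (-2)³) = 4*(0 + (-2)³) = 4*(0 - 8) = 4*(-8) = -32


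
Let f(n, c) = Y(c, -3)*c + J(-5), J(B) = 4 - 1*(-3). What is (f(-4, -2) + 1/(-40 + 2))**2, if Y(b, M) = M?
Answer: 243049/1444 ≈ 168.32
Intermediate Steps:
J(B) = 7 (J(B) = 4 + 3 = 7)
f(n, c) = 7 - 3*c (f(n, c) = -3*c + 7 = 7 - 3*c)
(f(-4, -2) + 1/(-40 + 2))**2 = ((7 - 3*(-2)) + 1/(-40 + 2))**2 = ((7 + 6) + 1/(-38))**2 = (13 - 1/38)**2 = (493/38)**2 = 243049/1444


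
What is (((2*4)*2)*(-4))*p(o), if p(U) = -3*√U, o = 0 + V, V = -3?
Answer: 192*I*√3 ≈ 332.55*I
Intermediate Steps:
o = -3 (o = 0 - 3 = -3)
(((2*4)*2)*(-4))*p(o) = (((2*4)*2)*(-4))*(-3*I*√3) = ((8*2)*(-4))*(-3*I*√3) = (16*(-4))*(-3*I*√3) = -(-192)*I*√3 = 192*I*√3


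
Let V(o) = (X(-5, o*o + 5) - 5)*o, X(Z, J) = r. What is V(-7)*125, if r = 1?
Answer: 3500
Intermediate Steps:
X(Z, J) = 1
V(o) = -4*o (V(o) = (1 - 5)*o = -4*o)
V(-7)*125 = -4*(-7)*125 = 28*125 = 3500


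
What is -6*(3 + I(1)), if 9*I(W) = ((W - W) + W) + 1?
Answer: -58/3 ≈ -19.333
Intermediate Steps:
I(W) = ⅑ + W/9 (I(W) = (((W - W) + W) + 1)/9 = ((0 + W) + 1)/9 = (W + 1)/9 = (1 + W)/9 = ⅑ + W/9)
-6*(3 + I(1)) = -6*(3 + (⅑ + (⅑)*1)) = -6*(3 + (⅑ + ⅑)) = -6*(3 + 2/9) = -6*29/9 = -58/3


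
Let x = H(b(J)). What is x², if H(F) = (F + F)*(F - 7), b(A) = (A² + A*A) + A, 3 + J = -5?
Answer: 735494400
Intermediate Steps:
J = -8 (J = -3 - 5 = -8)
b(A) = A + 2*A² (b(A) = (A² + A²) + A = 2*A² + A = A + 2*A²)
H(F) = 2*F*(-7 + F) (H(F) = (2*F)*(-7 + F) = 2*F*(-7 + F))
x = 27120 (x = 2*(-8*(1 + 2*(-8)))*(-7 - 8*(1 + 2*(-8))) = 2*(-8*(1 - 16))*(-7 - 8*(1 - 16)) = 2*(-8*(-15))*(-7 - 8*(-15)) = 2*120*(-7 + 120) = 2*120*113 = 27120)
x² = 27120² = 735494400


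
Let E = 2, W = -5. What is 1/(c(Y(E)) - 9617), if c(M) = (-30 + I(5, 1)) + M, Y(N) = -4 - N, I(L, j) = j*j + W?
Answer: -1/9657 ≈ -0.00010355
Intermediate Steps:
I(L, j) = -5 + j**2 (I(L, j) = j*j - 5 = j**2 - 5 = -5 + j**2)
c(M) = -34 + M (c(M) = (-30 + (-5 + 1**2)) + M = (-30 + (-5 + 1)) + M = (-30 - 4) + M = -34 + M)
1/(c(Y(E)) - 9617) = 1/((-34 + (-4 - 1*2)) - 9617) = 1/((-34 + (-4 - 2)) - 9617) = 1/((-34 - 6) - 9617) = 1/(-40 - 9617) = 1/(-9657) = -1/9657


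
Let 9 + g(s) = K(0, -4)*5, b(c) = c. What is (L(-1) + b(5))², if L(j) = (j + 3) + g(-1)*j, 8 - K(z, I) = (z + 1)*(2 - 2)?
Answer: 576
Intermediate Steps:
K(z, I) = 8 (K(z, I) = 8 - (z + 1)*(2 - 2) = 8 - (1 + z)*0 = 8 - 1*0 = 8 + 0 = 8)
g(s) = 31 (g(s) = -9 + 8*5 = -9 + 40 = 31)
L(j) = 3 + 32*j (L(j) = (j + 3) + 31*j = (3 + j) + 31*j = 3 + 32*j)
(L(-1) + b(5))² = ((3 + 32*(-1)) + 5)² = ((3 - 32) + 5)² = (-29 + 5)² = (-24)² = 576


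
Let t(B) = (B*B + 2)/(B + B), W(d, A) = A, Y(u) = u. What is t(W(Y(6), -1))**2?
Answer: 9/4 ≈ 2.2500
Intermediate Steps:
t(B) = (2 + B**2)/(2*B) (t(B) = (B**2 + 2)/((2*B)) = (2 + B**2)*(1/(2*B)) = (2 + B**2)/(2*B))
t(W(Y(6), -1))**2 = (1/(-1) + (1/2)*(-1))**2 = (-1 - 1/2)**2 = (-3/2)**2 = 9/4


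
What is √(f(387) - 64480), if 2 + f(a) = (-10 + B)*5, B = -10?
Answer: 7*I*√1318 ≈ 254.13*I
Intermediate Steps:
f(a) = -102 (f(a) = -2 + (-10 - 10)*5 = -2 - 20*5 = -2 - 100 = -102)
√(f(387) - 64480) = √(-102 - 64480) = √(-64582) = 7*I*√1318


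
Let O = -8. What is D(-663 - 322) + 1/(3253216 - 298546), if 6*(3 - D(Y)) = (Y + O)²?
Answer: -242783017897/1477335 ≈ -1.6434e+5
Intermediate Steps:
D(Y) = 3 - (-8 + Y)²/6 (D(Y) = 3 - (Y - 8)²/6 = 3 - (-8 + Y)²/6)
D(-663 - 322) + 1/(3253216 - 298546) = (3 - (-8 + (-663 - 322))²/6) + 1/(3253216 - 298546) = (3 - (-8 - 985)²/6) + 1/2954670 = (3 - ⅙*(-993)²) + 1/2954670 = (3 - ⅙*986049) + 1/2954670 = (3 - 328683/2) + 1/2954670 = -328677/2 + 1/2954670 = -242783017897/1477335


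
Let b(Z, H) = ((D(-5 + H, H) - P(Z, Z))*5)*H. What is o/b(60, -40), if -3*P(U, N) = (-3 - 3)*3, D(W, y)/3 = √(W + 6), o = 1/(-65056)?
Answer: -1/839222400 - I*√39/1678444800 ≈ -1.1916e-9 - 3.7207e-9*I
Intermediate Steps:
o = -1/65056 ≈ -1.5371e-5
D(W, y) = 3*√(6 + W) (D(W, y) = 3*√(W + 6) = 3*√(6 + W))
P(U, N) = 6 (P(U, N) = -(-3 - 3)*3/3 = -(-2)*3 = -⅓*(-18) = 6)
b(Z, H) = H*(-30 + 15*√(1 + H)) (b(Z, H) = ((3*√(6 + (-5 + H)) - 1*6)*5)*H = ((3*√(1 + H) - 6)*5)*H = ((-6 + 3*√(1 + H))*5)*H = (-30 + 15*√(1 + H))*H = H*(-30 + 15*√(1 + H)))
o/b(60, -40) = -(-1/(600*(-2 + √(1 - 40))))/65056 = -(-1/(600*(-2 + √(-39))))/65056 = -(-1/(600*(-2 + I*√39)))/65056 = -1/(65056*(1200 - 600*I*√39))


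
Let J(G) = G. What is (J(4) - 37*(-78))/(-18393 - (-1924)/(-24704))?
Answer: -1049920/6682097 ≈ -0.15712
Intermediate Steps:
(J(4) - 37*(-78))/(-18393 - (-1924)/(-24704)) = (4 - 37*(-78))/(-18393 - (-1924)/(-24704)) = (4 + 2886)/(-18393 - (-1924)*(-1)/24704) = 2890/(-18393 - 1*481/6176) = 2890/(-18393 - 481/6176) = 2890/(-113595649/6176) = 2890*(-6176/113595649) = -1049920/6682097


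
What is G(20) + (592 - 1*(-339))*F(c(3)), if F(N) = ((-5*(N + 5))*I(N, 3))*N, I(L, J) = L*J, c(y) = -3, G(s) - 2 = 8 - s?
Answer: -251380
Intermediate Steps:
G(s) = 10 - s (G(s) = 2 + (8 - s) = 10 - s)
I(L, J) = J*L
F(N) = 3*N²*(-25 - 5*N) (F(N) = ((-5*(N + 5))*(3*N))*N = ((-5*(5 + N))*(3*N))*N = ((-25 - 5*N)*(3*N))*N = (3*N*(-25 - 5*N))*N = 3*N²*(-25 - 5*N))
G(20) + (592 - 1*(-339))*F(c(3)) = (10 - 1*20) + (592 - 1*(-339))*(15*(-3)²*(-5 - 1*(-3))) = (10 - 20) + (592 + 339)*(15*9*(-5 + 3)) = -10 + 931*(15*9*(-2)) = -10 + 931*(-270) = -10 - 251370 = -251380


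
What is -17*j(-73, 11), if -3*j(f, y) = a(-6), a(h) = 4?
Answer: 68/3 ≈ 22.667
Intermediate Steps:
j(f, y) = -4/3 (j(f, y) = -⅓*4 = -4/3)
-17*j(-73, 11) = -17*(-4/3) = 68/3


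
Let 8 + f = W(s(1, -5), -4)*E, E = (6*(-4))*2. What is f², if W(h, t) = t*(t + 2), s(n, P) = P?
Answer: 153664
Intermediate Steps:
W(h, t) = t*(2 + t)
E = -48 (E = -24*2 = -48)
f = -392 (f = -8 - 4*(2 - 4)*(-48) = -8 - 4*(-2)*(-48) = -8 + 8*(-48) = -8 - 384 = -392)
f² = (-392)² = 153664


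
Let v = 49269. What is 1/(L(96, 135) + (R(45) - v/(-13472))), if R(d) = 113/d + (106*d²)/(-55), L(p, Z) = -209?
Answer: -6668640/27378495109 ≈ -0.00024357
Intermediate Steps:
R(d) = 113/d - 106*d²/55 (R(d) = 113/d + (106*d²)*(-1/55) = 113/d - 106*d²/55)
1/(L(96, 135) + (R(45) - v/(-13472))) = 1/(-209 + ((1/55)*(6215 - 106*45³)/45 - 49269/(-13472))) = 1/(-209 + ((1/55)*(1/45)*(6215 - 106*91125) - 49269*(-1)/13472)) = 1/(-209 + ((1/55)*(1/45)*(6215 - 9659250) - 1*(-49269/13472))) = 1/(-209 + ((1/55)*(1/45)*(-9653035) + 49269/13472)) = 1/(-209 + (-1930607/495 + 49269/13472)) = 1/(-209 - 25984749349/6668640) = 1/(-27378495109/6668640) = -6668640/27378495109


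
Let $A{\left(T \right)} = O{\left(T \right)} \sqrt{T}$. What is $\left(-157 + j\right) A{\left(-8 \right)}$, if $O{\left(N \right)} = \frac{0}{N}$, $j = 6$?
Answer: $0$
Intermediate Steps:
$O{\left(N \right)} = 0$
$A{\left(T \right)} = 0$ ($A{\left(T \right)} = 0 \sqrt{T} = 0$)
$\left(-157 + j\right) A{\left(-8 \right)} = \left(-157 + 6\right) 0 = \left(-151\right) 0 = 0$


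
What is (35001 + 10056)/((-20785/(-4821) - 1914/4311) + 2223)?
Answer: 104048282763/5142413506 ≈ 20.233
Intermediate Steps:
(35001 + 10056)/((-20785/(-4821) - 1914/4311) + 2223) = 45057/((-20785*(-1/4821) - 1914*1/4311) + 2223) = 45057/((20785/4821 - 638/1437) + 2223) = 45057/(8930749/2309259 + 2223) = 45057/(5142413506/2309259) = 45057*(2309259/5142413506) = 104048282763/5142413506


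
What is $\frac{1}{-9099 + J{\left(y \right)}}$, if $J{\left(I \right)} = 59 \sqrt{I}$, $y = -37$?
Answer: $- \frac{9099}{82920598} - \frac{59 i \sqrt{37}}{82920598} \approx -0.00010973 - 4.328 \cdot 10^{-6} i$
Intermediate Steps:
$\frac{1}{-9099 + J{\left(y \right)}} = \frac{1}{-9099 + 59 \sqrt{-37}} = \frac{1}{-9099 + 59 i \sqrt{37}}$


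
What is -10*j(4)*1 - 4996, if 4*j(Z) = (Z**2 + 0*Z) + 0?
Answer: -5036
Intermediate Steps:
j(Z) = Z**2/4 (j(Z) = ((Z**2 + 0*Z) + 0)/4 = ((Z**2 + 0) + 0)/4 = (Z**2 + 0)/4 = Z**2/4)
-10*j(4)*1 - 4996 = -5*4**2/2*1 - 4996 = -5*16/2*1 - 4996 = -10*4*1 - 4996 = -40*1 - 4996 = -40 - 4996 = -5036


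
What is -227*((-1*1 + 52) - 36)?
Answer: -3405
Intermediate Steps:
-227*((-1*1 + 52) - 36) = -227*((-1 + 52) - 36) = -227*(51 - 36) = -227*15 = -3405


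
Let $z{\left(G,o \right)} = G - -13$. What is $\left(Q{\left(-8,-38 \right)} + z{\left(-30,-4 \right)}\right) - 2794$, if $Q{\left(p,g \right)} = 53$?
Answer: $-2758$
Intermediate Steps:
$z{\left(G,o \right)} = 13 + G$ ($z{\left(G,o \right)} = G + 13 = 13 + G$)
$\left(Q{\left(-8,-38 \right)} + z{\left(-30,-4 \right)}\right) - 2794 = \left(53 + \left(13 - 30\right)\right) - 2794 = \left(53 - 17\right) - 2794 = 36 - 2794 = -2758$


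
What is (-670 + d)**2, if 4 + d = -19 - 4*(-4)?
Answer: 458329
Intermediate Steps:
d = -7 (d = -4 + (-19 - 4*(-4)) = -4 + (-19 + 16) = -4 - 3 = -7)
(-670 + d)**2 = (-670 - 7)**2 = (-677)**2 = 458329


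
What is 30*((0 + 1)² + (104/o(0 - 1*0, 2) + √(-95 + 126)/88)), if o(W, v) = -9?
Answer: -950/3 + 15*√31/44 ≈ -314.77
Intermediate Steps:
30*((0 + 1)² + (104/o(0 - 1*0, 2) + √(-95 + 126)/88)) = 30*((0 + 1)² + (104/(-9) + √(-95 + 126)/88)) = 30*(1² + (104*(-⅑) + √31*(1/88))) = 30*(1 + (-104/9 + √31/88)) = 30*(-95/9 + √31/88) = -950/3 + 15*√31/44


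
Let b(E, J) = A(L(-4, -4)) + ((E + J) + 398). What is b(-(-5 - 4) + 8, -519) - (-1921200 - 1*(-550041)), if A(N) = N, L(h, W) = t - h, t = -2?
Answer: 1371057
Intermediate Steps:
L(h, W) = -2 - h
b(E, J) = 400 + E + J (b(E, J) = (-2 - 1*(-4)) + ((E + J) + 398) = (-2 + 4) + (398 + E + J) = 2 + (398 + E + J) = 400 + E + J)
b(-(-5 - 4) + 8, -519) - (-1921200 - 1*(-550041)) = (400 + (-(-5 - 4) + 8) - 519) - (-1921200 - 1*(-550041)) = (400 + (-1*(-9) + 8) - 519) - (-1921200 + 550041) = (400 + (9 + 8) - 519) - 1*(-1371159) = (400 + 17 - 519) + 1371159 = -102 + 1371159 = 1371057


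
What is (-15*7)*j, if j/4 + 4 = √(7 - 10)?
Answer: 1680 - 420*I*√3 ≈ 1680.0 - 727.46*I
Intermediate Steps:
j = -16 + 4*I*√3 (j = -16 + 4*√(7 - 10) = -16 + 4*√(-3) = -16 + 4*(I*√3) = -16 + 4*I*√3 ≈ -16.0 + 6.9282*I)
(-15*7)*j = (-15*7)*(-16 + 4*I*√3) = -105*(-16 + 4*I*√3) = 1680 - 420*I*√3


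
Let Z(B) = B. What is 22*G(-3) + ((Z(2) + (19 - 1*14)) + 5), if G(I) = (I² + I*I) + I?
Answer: 342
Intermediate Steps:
G(I) = I + 2*I² (G(I) = (I² + I²) + I = 2*I² + I = I + 2*I²)
22*G(-3) + ((Z(2) + (19 - 1*14)) + 5) = 22*(-3*(1 + 2*(-3))) + ((2 + (19 - 1*14)) + 5) = 22*(-3*(1 - 6)) + ((2 + (19 - 14)) + 5) = 22*(-3*(-5)) + ((2 + 5) + 5) = 22*15 + (7 + 5) = 330 + 12 = 342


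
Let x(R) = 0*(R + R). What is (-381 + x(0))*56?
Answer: -21336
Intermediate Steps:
x(R) = 0 (x(R) = 0*(2*R) = 0)
(-381 + x(0))*56 = (-381 + 0)*56 = -381*56 = -21336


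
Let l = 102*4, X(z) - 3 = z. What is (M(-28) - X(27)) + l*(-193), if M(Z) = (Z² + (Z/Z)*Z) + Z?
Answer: -78046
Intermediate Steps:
M(Z) = Z² + 2*Z (M(Z) = (Z² + 1*Z) + Z = (Z² + Z) + Z = (Z + Z²) + Z = Z² + 2*Z)
X(z) = 3 + z
l = 408
(M(-28) - X(27)) + l*(-193) = (-28*(2 - 28) - (3 + 27)) + 408*(-193) = (-28*(-26) - 1*30) - 78744 = (728 - 30) - 78744 = 698 - 78744 = -78046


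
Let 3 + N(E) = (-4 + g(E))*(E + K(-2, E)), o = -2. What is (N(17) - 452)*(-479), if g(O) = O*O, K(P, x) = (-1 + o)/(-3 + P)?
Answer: -2184719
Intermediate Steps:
K(P, x) = -3/(-3 + P) (K(P, x) = (-1 - 2)/(-3 + P) = -3/(-3 + P))
g(O) = O²
N(E) = -3 + (-4 + E²)*(⅗ + E) (N(E) = -3 + (-4 + E²)*(E - 3/(-3 - 2)) = -3 + (-4 + E²)*(E - 3/(-5)) = -3 + (-4 + E²)*(E - 3*(-⅕)) = -3 + (-4 + E²)*(E + ⅗) = -3 + (-4 + E²)*(⅗ + E))
(N(17) - 452)*(-479) = ((-27/5 + 17³ - 4*17 + (⅗)*17²) - 452)*(-479) = ((-27/5 + 4913 - 68 + (⅗)*289) - 452)*(-479) = ((-27/5 + 4913 - 68 + 867/5) - 452)*(-479) = (5013 - 452)*(-479) = 4561*(-479) = -2184719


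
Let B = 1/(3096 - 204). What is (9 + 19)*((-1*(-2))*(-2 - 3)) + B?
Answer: -809759/2892 ≈ -280.00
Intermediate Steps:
B = 1/2892 ≈ 0.00034578
(9 + 19)*((-1*(-2))*(-2 - 3)) + B = (9 + 19)*((-1*(-2))*(-2 - 3)) + 1/2892 = 28*(2*(-5)) + 1/2892 = 28*(-10) + 1/2892 = -280 + 1/2892 = -809759/2892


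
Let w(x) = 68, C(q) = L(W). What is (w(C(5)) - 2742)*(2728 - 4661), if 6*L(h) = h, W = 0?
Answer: 5168842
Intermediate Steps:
L(h) = h/6
C(q) = 0 (C(q) = (1/6)*0 = 0)
(w(C(5)) - 2742)*(2728 - 4661) = (68 - 2742)*(2728 - 4661) = -2674*(-1933) = 5168842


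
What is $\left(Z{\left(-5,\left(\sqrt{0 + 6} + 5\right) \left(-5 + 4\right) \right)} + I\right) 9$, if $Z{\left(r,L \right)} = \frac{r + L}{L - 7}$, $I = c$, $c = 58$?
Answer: $\frac{12177}{23} + \frac{3 \sqrt{6}}{23} \approx 529.75$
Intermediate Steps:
$I = 58$
$Z{\left(r,L \right)} = \frac{L + r}{-7 + L}$
$\left(Z{\left(-5,\left(\sqrt{0 + 6} + 5\right) \left(-5 + 4\right) \right)} + I\right) 9 = \left(\frac{\left(\sqrt{0 + 6} + 5\right) \left(-5 + 4\right) - 5}{-7 + \left(\sqrt{0 + 6} + 5\right) \left(-5 + 4\right)} + 58\right) 9 = \left(\frac{\left(\sqrt{6} + 5\right) \left(-1\right) - 5}{-7 + \left(\sqrt{6} + 5\right) \left(-1\right)} + 58\right) 9 = \left(\frac{\left(5 + \sqrt{6}\right) \left(-1\right) - 5}{-7 + \left(5 + \sqrt{6}\right) \left(-1\right)} + 58\right) 9 = \left(\frac{\left(-5 - \sqrt{6}\right) - 5}{-7 - \left(5 + \sqrt{6}\right)} + 58\right) 9 = \left(\frac{-10 - \sqrt{6}}{-12 - \sqrt{6}} + 58\right) 9 = \left(58 + \frac{-10 - \sqrt{6}}{-12 - \sqrt{6}}\right) 9 = 522 + \frac{9 \left(-10 - \sqrt{6}\right)}{-12 - \sqrt{6}}$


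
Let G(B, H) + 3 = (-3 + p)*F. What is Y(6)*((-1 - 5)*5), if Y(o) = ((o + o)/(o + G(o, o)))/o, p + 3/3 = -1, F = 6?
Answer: 20/9 ≈ 2.2222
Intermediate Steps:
p = -2 (p = -1 - 1 = -2)
G(B, H) = -33 (G(B, H) = -3 + (-3 - 2)*6 = -3 - 5*6 = -3 - 30 = -33)
Y(o) = 2/(-33 + o) (Y(o) = ((o + o)/(o - 33))/o = ((2*o)/(-33 + o))/o = (2*o/(-33 + o))/o = 2/(-33 + o))
Y(6)*((-1 - 5)*5) = (2/(-33 + 6))*((-1 - 5)*5) = (2/(-27))*(-6*5) = (2*(-1/27))*(-30) = -2/27*(-30) = 20/9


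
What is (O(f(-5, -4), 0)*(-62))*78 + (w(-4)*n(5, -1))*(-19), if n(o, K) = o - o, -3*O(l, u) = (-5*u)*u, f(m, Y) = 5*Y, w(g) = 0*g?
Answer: 0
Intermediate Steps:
w(g) = 0
O(l, u) = 5*u²/3 (O(l, u) = -(-5*u)*u/3 = -(-5)*u²/3 = 5*u²/3)
n(o, K) = 0
(O(f(-5, -4), 0)*(-62))*78 + (w(-4)*n(5, -1))*(-19) = (((5/3)*0²)*(-62))*78 + (0*0)*(-19) = (((5/3)*0)*(-62))*78 + 0*(-19) = (0*(-62))*78 + 0 = 0*78 + 0 = 0 + 0 = 0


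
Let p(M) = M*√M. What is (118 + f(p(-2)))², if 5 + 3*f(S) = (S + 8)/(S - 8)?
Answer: 4*(-211583*I + 121800*√2)/(9*(-7*I + 4*√2)) ≈ 13473.0 + 48.638*I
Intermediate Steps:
p(M) = M^(3/2)
f(S) = -5/3 + (8 + S)/(3*(-8 + S)) (f(S) = -5/3 + ((S + 8)/(S - 8))/3 = -5/3 + ((8 + S)/(-8 + S))/3 = -5/3 + (8 + S)/(3*(-8 + S)))
(118 + f(p(-2)))² = (118 + 4*(12 - (-2)^(3/2))/(3*(-8 + (-2)^(3/2))))² = (118 + 4*(12 - (-2)*I*√2)/(3*(-8 - 2*I*√2)))² = (118 + 4*(12 + 2*I*√2)/(3*(-8 - 2*I*√2)))²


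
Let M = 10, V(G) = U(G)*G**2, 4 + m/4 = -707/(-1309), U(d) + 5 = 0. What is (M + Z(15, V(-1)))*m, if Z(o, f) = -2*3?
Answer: -10352/187 ≈ -55.358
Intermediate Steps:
U(d) = -5 (U(d) = -5 + 0 = -5)
m = -2588/187 (m = -16 + 4*(-707/(-1309)) = -16 + 4*(-707*(-1/1309)) = -16 + 4*(101/187) = -16 + 404/187 = -2588/187 ≈ -13.840)
V(G) = -5*G**2
Z(o, f) = -6
(M + Z(15, V(-1)))*m = (10 - 6)*(-2588/187) = 4*(-2588/187) = -10352/187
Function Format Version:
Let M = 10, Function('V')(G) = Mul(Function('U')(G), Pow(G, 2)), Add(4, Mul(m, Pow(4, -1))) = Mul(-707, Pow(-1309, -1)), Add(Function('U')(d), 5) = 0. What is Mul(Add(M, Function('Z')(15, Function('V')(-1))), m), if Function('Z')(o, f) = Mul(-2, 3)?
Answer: Rational(-10352, 187) ≈ -55.358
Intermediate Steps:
Function('U')(d) = -5 (Function('U')(d) = Add(-5, 0) = -5)
m = Rational(-2588, 187) (m = Add(-16, Mul(4, Mul(-707, Pow(-1309, -1)))) = Add(-16, Mul(4, Mul(-707, Rational(-1, 1309)))) = Add(-16, Mul(4, Rational(101, 187))) = Add(-16, Rational(404, 187)) = Rational(-2588, 187) ≈ -13.840)
Function('V')(G) = Mul(-5, Pow(G, 2))
Function('Z')(o, f) = -6
Mul(Add(M, Function('Z')(15, Function('V')(-1))), m) = Mul(Add(10, -6), Rational(-2588, 187)) = Mul(4, Rational(-2588, 187)) = Rational(-10352, 187)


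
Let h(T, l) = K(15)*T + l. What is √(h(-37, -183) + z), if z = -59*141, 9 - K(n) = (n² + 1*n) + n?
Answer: 10*√6 ≈ 24.495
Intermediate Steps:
K(n) = 9 - n² - 2*n (K(n) = 9 - ((n² + 1*n) + n) = 9 - ((n² + n) + n) = 9 - ((n + n²) + n) = 9 - (n² + 2*n) = 9 + (-n² - 2*n) = 9 - n² - 2*n)
h(T, l) = l - 246*T (h(T, l) = (9 - 1*15² - 2*15)*T + l = (9 - 1*225 - 30)*T + l = (9 - 225 - 30)*T + l = -246*T + l = l - 246*T)
z = -8319
√(h(-37, -183) + z) = √((-183 - 246*(-37)) - 8319) = √((-183 + 9102) - 8319) = √(8919 - 8319) = √600 = 10*√6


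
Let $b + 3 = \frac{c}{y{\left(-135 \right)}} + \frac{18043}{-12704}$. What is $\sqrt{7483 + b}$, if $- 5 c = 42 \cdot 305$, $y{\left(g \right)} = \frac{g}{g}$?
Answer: $\frac{29 \sqrt{58969586}}{3176} \approx 70.118$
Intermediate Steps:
$y{\left(g \right)} = 1$
$c = -2562$ ($c = - \frac{42 \cdot 305}{5} = \left(- \frac{1}{5}\right) 12810 = -2562$)
$b = - \frac{32603803}{12704}$ ($b = -3 + \left(- \frac{2562}{1} + \frac{18043}{-12704}\right) = -3 + \left(\left(-2562\right) 1 + 18043 \left(- \frac{1}{12704}\right)\right) = -3 - \frac{32565691}{12704} = - \frac{32603803}{12704} \approx -2566.4$)
$\sqrt{7483 + b} = \sqrt{7483 - \frac{32603803}{12704}} = \sqrt{\frac{62460229}{12704}} = \frac{29 \sqrt{58969586}}{3176}$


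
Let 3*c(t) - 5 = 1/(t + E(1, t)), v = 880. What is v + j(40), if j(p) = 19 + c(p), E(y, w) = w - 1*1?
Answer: 71153/79 ≈ 900.67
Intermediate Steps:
E(y, w) = -1 + w (E(y, w) = w - 1 = -1 + w)
c(t) = 5/3 + 1/(3*(-1 + 2*t)) (c(t) = 5/3 + 1/(3*(t + (-1 + t))) = 5/3 + 1/(3*(-1 + 2*t)))
j(p) = 19 + 2*(-2 + 5*p)/(3*(-1 + 2*p))
v + j(40) = 880 + (-61 + 124*40)/(3*(-1 + 2*40)) = 880 + (-61 + 4960)/(3*(-1 + 80)) = 880 + (⅓)*4899/79 = 880 + (⅓)*(1/79)*4899 = 880 + 1633/79 = 71153/79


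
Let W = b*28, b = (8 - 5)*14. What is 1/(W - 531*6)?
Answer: -1/2010 ≈ -0.00049751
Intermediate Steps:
b = 42 (b = 3*14 = 42)
W = 1176 (W = 42*28 = 1176)
1/(W - 531*6) = 1/(1176 - 531*6) = 1/(1176 - 3186) = 1/(-2010) = -1/2010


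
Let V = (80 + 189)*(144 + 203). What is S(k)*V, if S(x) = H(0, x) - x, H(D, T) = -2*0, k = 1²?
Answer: -93343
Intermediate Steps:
V = 93343 (V = 269*347 = 93343)
k = 1
H(D, T) = 0
S(x) = -x (S(x) = 0 - x = -x)
S(k)*V = -1*1*93343 = -1*93343 = -93343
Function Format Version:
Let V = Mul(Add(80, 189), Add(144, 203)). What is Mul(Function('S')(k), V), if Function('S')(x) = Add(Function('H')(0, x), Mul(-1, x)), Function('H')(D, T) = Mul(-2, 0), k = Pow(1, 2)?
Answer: -93343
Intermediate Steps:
V = 93343 (V = Mul(269, 347) = 93343)
k = 1
Function('H')(D, T) = 0
Function('S')(x) = Mul(-1, x) (Function('S')(x) = Add(0, Mul(-1, x)) = Mul(-1, x))
Mul(Function('S')(k), V) = Mul(Mul(-1, 1), 93343) = Mul(-1, 93343) = -93343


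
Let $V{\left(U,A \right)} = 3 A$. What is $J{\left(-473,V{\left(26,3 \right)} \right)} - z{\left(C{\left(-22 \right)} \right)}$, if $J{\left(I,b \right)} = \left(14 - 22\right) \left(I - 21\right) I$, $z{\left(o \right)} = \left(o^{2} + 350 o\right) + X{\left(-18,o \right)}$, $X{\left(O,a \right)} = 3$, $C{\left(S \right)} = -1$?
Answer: $-1868950$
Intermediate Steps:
$z{\left(o \right)} = 3 + o^{2} + 350 o$ ($z{\left(o \right)} = \left(o^{2} + 350 o\right) + 3 = 3 + o^{2} + 350 o$)
$J{\left(I,b \right)} = I \left(168 - 8 I\right)$ ($J{\left(I,b \right)} = - 8 \left(-21 + I\right) I = \left(168 - 8 I\right) I = I \left(168 - 8 I\right)$)
$J{\left(-473,V{\left(26,3 \right)} \right)} - z{\left(C{\left(-22 \right)} \right)} = 8 \left(-473\right) \left(21 - -473\right) - \left(3 + \left(-1\right)^{2} + 350 \left(-1\right)\right) = 8 \left(-473\right) \left(21 + 473\right) - \left(3 + 1 - 350\right) = 8 \left(-473\right) 494 - -346 = -1869296 + 346 = -1868950$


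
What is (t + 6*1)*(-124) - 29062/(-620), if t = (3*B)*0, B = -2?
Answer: -216109/310 ≈ -697.13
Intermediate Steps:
t = 0 (t = (3*(-2))*0 = -6*0 = 0)
(t + 6*1)*(-124) - 29062/(-620) = (0 + 6*1)*(-124) - 29062/(-620) = (0 + 6)*(-124) - 29062*(-1/620) = 6*(-124) + 14531/310 = -744 + 14531/310 = -216109/310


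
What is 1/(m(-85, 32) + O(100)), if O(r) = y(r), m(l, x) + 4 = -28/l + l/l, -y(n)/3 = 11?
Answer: -85/3032 ≈ -0.028034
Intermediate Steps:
y(n) = -33 (y(n) = -3*11 = -33)
m(l, x) = -3 - 28/l (m(l, x) = -4 + (-28/l + l/l) = -4 + (-28/l + 1) = -4 + (1 - 28/l) = -3 - 28/l)
O(r) = -33
1/(m(-85, 32) + O(100)) = 1/((-3 - 28/(-85)) - 33) = 1/((-3 - 28*(-1/85)) - 33) = 1/((-3 + 28/85) - 33) = 1/(-227/85 - 33) = 1/(-3032/85) = -85/3032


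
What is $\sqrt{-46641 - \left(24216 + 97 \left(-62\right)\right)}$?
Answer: $i \sqrt{64843} \approx 254.64 i$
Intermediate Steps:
$\sqrt{-46641 - \left(24216 + 97 \left(-62\right)\right)} = \sqrt{-46641 - 18202} = \sqrt{-64843} = i \sqrt{64843}$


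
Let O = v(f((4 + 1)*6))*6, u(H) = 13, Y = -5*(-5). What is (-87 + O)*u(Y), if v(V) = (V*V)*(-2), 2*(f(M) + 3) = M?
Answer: -23595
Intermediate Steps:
f(M) = -3 + M/2
Y = 25
v(V) = -2*V² (v(V) = V²*(-2) = -2*V²)
O = -1728 (O = -2*(-3 + ((4 + 1)*6)/2)²*6 = -2*(-3 + (5*6)/2)²*6 = -2*(-3 + (½)*30)²*6 = -2*(-3 + 15)²*6 = -2*12²*6 = -2*144*6 = -288*6 = -1728)
(-87 + O)*u(Y) = (-87 - 1728)*13 = -1815*13 = -23595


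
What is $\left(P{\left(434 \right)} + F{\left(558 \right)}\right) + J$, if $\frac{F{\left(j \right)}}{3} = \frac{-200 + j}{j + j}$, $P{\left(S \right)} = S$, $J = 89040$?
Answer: $\frac{16642343}{186} \approx 89475.0$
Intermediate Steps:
$F{\left(j \right)} = \frac{3 \left(-200 + j\right)}{2 j}$ ($F{\left(j \right)} = 3 \frac{-200 + j}{j + j} = 3 \frac{-200 + j}{2 j} = \frac{3 \left(-200 + j\right)}{2 j}$)
$\left(P{\left(434 \right)} + F{\left(558 \right)}\right) + J = \left(434 + \left(\frac{3}{2} - \frac{300}{558}\right)\right) + 89040 = \left(434 + \left(\frac{3}{2} - \frac{50}{93}\right)\right) + 89040 = \left(434 + \frac{179}{186}\right) + 89040 = \frac{80903}{186} + 89040 = \frac{16642343}{186}$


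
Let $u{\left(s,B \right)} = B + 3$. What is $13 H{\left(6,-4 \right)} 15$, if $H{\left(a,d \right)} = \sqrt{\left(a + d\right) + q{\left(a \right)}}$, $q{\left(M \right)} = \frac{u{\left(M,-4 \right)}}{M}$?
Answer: $\frac{65 \sqrt{66}}{2} \approx 264.03$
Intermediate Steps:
$u{\left(s,B \right)} = 3 + B$
$q{\left(M \right)} = - \frac{1}{M}$ ($q{\left(M \right)} = \frac{3 - 4}{M} = - \frac{1}{M}$)
$H{\left(a,d \right)} = \sqrt{a + d - \frac{1}{a}}$ ($H{\left(a,d \right)} = \sqrt{\left(a + d\right) - \frac{1}{a}} = \sqrt{a + d - \frac{1}{a}}$)
$13 H{\left(6,-4 \right)} 15 = 13 \sqrt{6 - 4 - \frac{1}{6}} \cdot 15 = 13 \sqrt{\frac{11}{6}} \cdot 15 = 13 \frac{\sqrt{66}}{6} \cdot 15 = \frac{13 \sqrt{66}}{6} \cdot 15 = \frac{65 \sqrt{66}}{2}$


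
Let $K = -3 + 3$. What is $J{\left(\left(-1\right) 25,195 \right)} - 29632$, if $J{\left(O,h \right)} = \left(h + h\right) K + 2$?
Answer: $-29630$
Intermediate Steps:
$K = 0$
$J{\left(O,h \right)} = 2$ ($J{\left(O,h \right)} = \left(h + h\right) 0 + 2 = 2 h 0 + 2 = 0 + 2 = 2$)
$J{\left(\left(-1\right) 25,195 \right)} - 29632 = 2 - 29632 = -29630$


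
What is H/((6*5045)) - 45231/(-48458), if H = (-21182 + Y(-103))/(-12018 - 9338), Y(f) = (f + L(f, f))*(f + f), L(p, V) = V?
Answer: 7309593631847/7831371520740 ≈ 0.93337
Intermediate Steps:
Y(f) = 4*f**2 (Y(f) = (f + f)*(f + f) = (2*f)*(2*f) = 4*f**2)
H = -10627/10678 (H = (-21182 + 4*(-103)**2)/(-12018 - 9338) = (-21182 + 4*10609)/(-21356) = (-21182 + 42436)*(-1/21356) = 21254*(-1/21356) = -10627/10678 ≈ -0.99522)
H/((6*5045)) - 45231/(-48458) = -10627/(10678*(6*5045)) - 45231/(-48458) = -10627/10678/30270 - 45231*(-1/48458) = -10627/10678*1/30270 + 45231/48458 = -10627/323223060 + 45231/48458 = 7309593631847/7831371520740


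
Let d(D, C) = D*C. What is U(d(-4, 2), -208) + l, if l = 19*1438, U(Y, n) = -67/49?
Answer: 1338711/49 ≈ 27321.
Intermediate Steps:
d(D, C) = C*D
U(Y, n) = -67/49 (U(Y, n) = -67*1/49 = -67/49)
l = 27322
U(d(-4, 2), -208) + l = -67/49 + 27322 = 1338711/49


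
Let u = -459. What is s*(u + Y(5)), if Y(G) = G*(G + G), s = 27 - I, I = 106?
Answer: 32311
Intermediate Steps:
s = -79 (s = 27 - 1*106 = 27 - 106 = -79)
Y(G) = 2*G**2 (Y(G) = G*(2*G) = 2*G**2)
s*(u + Y(5)) = -79*(-459 + 2*5**2) = -79*(-459 + 2*25) = -79*(-459 + 50) = -79*(-409) = 32311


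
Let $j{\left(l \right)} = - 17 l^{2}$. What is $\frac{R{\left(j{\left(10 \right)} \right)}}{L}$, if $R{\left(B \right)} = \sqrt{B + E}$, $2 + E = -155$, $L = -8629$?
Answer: $- \frac{i \sqrt{1857}}{8629} \approx - 0.004994 i$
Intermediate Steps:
$E = -157$ ($E = -2 - 155 = -157$)
$R{\left(B \right)} = \sqrt{-157 + B}$ ($R{\left(B \right)} = \sqrt{B - 157} = \sqrt{-157 + B}$)
$\frac{R{\left(j{\left(10 \right)} \right)}}{L} = \frac{\sqrt{-157 - 17 \cdot 10^{2}}}{-8629} = \sqrt{-157 - 1700} \left(- \frac{1}{8629}\right) = \sqrt{-1857} \left(- \frac{1}{8629}\right) = i \sqrt{1857} \left(- \frac{1}{8629}\right) = - \frac{i \sqrt{1857}}{8629}$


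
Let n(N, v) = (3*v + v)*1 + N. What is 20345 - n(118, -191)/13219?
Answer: 268941201/13219 ≈ 20345.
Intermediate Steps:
n(N, v) = N + 4*v (n(N, v) = (4*v)*1 + N = 4*v + N = N + 4*v)
20345 - n(118, -191)/13219 = 20345 - (118 + 4*(-191))/13219 = 20345 - (118 - 764)/13219 = 20345 - (-646)/13219 = 20345 - 1*(-646/13219) = 20345 + 646/13219 = 268941201/13219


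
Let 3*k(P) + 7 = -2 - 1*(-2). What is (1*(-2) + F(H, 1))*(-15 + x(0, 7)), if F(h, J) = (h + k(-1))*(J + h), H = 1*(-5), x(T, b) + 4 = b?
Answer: -328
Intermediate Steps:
k(P) = -7/3 (k(P) = -7/3 + (-2 - 1*(-2))/3 = -7/3 + (-2 + 2)/3 = -7/3 + (1/3)*0 = -7/3 + 0 = -7/3)
x(T, b) = -4 + b
H = -5
F(h, J) = (-7/3 + h)*(J + h) (F(h, J) = (h - 7/3)*(J + h) = (-7/3 + h)*(J + h))
(1*(-2) + F(H, 1))*(-15 + x(0, 7)) = (1*(-2) + ((-5)**2 - 7/3*1 - 7/3*(-5) + 1*(-5)))*(-15 + (-4 + 7)) = (-2 + (25 - 7/3 + 35/3 - 5))*(-15 + 3) = (-2 + 88/3)*(-12) = (82/3)*(-12) = -328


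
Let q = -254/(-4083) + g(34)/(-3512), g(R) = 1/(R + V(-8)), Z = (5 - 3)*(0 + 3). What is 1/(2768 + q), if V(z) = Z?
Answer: 573579840/1587704674957 ≈ 0.00036126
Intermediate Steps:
Z = 6 (Z = 2*3 = 6)
V(z) = 6
g(R) = 1/(6 + R) (g(R) = 1/(R + 6) = 1/(6 + R))
q = 35677837/573579840 (q = -254/(-4083) + 1/((6 + 34)*(-3512)) = -254*(-1/4083) - 1/3512/40 = 254/4083 + (1/40)*(-1/3512) = 254/4083 - 1/140480 = 35677837/573579840 ≈ 0.062202)
1/(2768 + q) = 1/(2768 + 35677837/573579840) = 1/(1587704674957/573579840) = 573579840/1587704674957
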